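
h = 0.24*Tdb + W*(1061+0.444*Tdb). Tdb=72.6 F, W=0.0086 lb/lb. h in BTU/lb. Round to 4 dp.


h = 0.24*72.6 + 0.0086*(1061+0.444*72.6) = 26.8258 BTU/lb

26.8258 BTU/lb


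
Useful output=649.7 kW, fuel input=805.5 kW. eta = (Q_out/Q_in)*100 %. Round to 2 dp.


eta = (649.7/805.5)*100 = 80.66 %

80.66 %


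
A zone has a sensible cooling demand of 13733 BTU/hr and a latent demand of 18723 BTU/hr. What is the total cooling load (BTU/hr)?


Qt = 13733 + 18723 = 32456 BTU/hr

32456 BTU/hr


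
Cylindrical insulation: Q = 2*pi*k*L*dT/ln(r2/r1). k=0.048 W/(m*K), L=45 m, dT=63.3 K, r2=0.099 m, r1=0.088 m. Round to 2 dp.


Q = 2*pi*0.048*45*63.3/ln(0.099/0.088) = 7293.81 W

7293.81 W


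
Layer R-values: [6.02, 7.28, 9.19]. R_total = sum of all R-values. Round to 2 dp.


R_total = 6.02 + 7.28 + 9.19 = 22.49

22.49


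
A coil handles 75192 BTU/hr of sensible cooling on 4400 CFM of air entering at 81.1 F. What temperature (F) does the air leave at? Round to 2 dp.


dT = 75192/(1.08*4400) = 15.8232
T_leave = 81.1 - 15.8232 = 65.28 F

65.28 F


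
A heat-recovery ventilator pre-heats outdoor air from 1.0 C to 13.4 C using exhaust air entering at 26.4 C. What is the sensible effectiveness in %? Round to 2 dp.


eff = (13.4-1.0)/(26.4-1.0)*100 = 48.82 %

48.82 %


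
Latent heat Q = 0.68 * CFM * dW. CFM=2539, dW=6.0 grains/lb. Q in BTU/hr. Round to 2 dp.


Q = 0.68 * 2539 * 6.0 = 10359.12 BTU/hr

10359.12 BTU/hr


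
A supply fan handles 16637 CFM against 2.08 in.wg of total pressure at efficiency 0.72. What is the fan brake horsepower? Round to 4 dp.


BHP = 16637 * 2.08 / (6356 * 0.72) = 7.5617 hp

7.5617 hp


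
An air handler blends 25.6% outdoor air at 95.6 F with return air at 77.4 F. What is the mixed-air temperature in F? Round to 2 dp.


T_mix = 77.4 + (25.6/100)*(95.6-77.4) = 82.06 F

82.06 F


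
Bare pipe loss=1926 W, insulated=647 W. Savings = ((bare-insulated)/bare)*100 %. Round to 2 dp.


Savings = ((1926-647)/1926)*100 = 66.41 %

66.41 %


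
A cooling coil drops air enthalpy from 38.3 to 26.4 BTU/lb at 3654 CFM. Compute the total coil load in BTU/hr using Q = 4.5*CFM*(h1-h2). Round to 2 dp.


Q = 4.5 * 3654 * (38.3 - 26.4) = 195671.70 BTU/hr

195671.70 BTU/hr


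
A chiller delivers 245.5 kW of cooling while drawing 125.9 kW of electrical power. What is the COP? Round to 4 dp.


COP = 245.5 / 125.9 = 1.9500

1.9500


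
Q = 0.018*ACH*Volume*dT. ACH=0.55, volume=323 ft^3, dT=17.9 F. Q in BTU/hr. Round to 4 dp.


Q = 0.018 * 0.55 * 323 * 17.9 = 57.2388 BTU/hr

57.2388 BTU/hr


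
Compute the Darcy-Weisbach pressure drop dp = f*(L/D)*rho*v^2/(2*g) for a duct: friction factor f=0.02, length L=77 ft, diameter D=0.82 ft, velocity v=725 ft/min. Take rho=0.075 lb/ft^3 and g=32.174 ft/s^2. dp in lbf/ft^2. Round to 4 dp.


v_fps = 725/60 = 12.0833 ft/s
dp = 0.02*(77/0.82)*0.075*12.0833^2/(2*32.174) = 0.3196 lbf/ft^2

0.3196 lbf/ft^2


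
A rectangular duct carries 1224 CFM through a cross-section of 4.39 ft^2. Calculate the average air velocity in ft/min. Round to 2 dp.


V = 1224 / 4.39 = 278.82 ft/min

278.82 ft/min


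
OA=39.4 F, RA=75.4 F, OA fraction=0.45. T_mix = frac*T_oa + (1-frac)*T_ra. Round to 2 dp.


T_mix = 0.45*39.4 + 0.55*75.4 = 59.20 F

59.20 F


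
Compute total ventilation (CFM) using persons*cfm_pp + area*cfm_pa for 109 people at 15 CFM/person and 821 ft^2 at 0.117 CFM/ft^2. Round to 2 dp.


Total = 109*15 + 821*0.117 = 1731.06 CFM

1731.06 CFM


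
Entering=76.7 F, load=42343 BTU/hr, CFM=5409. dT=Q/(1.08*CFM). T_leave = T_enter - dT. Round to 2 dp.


dT = 42343/(1.08*5409) = 7.2484
T_leave = 76.7 - 7.2484 = 69.45 F

69.45 F


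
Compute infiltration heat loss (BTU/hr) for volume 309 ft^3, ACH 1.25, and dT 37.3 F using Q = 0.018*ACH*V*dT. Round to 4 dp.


Q = 0.018 * 1.25 * 309 * 37.3 = 259.3283 BTU/hr

259.3283 BTU/hr


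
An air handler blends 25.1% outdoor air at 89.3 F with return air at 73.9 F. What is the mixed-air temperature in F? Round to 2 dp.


T_mix = 73.9 + (25.1/100)*(89.3-73.9) = 77.77 F

77.77 F


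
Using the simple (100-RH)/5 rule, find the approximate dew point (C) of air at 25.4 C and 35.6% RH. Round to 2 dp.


Td = 25.4 - (100-35.6)/5 = 12.52 C

12.52 C


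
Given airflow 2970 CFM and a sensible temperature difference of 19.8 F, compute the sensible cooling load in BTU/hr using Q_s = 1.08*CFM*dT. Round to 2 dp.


Q = 1.08 * 2970 * 19.8 = 63510.48 BTU/hr

63510.48 BTU/hr


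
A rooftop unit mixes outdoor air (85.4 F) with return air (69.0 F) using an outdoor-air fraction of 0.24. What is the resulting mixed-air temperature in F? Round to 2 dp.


T_mix = 0.24*85.4 + 0.76*69.0 = 72.94 F

72.94 F


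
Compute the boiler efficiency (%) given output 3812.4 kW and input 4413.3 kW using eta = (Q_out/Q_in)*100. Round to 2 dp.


eta = (3812.4/4413.3)*100 = 86.38 %

86.38 %


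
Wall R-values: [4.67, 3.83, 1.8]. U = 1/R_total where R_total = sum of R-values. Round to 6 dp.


R_total = 4.67 + 3.83 + 1.8 = 10.30
U = 1/10.30 = 0.097087

0.097087


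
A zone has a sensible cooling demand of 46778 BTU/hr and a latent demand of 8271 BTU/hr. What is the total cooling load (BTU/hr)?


Qt = 46778 + 8271 = 55049 BTU/hr

55049 BTU/hr


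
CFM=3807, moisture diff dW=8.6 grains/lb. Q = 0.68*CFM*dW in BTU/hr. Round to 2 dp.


Q = 0.68 * 3807 * 8.6 = 22263.34 BTU/hr

22263.34 BTU/hr


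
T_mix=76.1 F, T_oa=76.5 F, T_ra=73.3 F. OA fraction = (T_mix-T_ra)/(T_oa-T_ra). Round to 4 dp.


frac = (76.1 - 73.3) / (76.5 - 73.3) = 0.8750

0.8750


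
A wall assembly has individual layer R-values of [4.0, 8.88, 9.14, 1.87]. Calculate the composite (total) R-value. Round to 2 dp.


R_total = 4.0 + 8.88 + 9.14 + 1.87 = 23.89

23.89


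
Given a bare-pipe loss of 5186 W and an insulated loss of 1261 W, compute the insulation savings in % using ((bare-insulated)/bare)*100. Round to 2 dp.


Savings = ((5186-1261)/5186)*100 = 75.68 %

75.68 %


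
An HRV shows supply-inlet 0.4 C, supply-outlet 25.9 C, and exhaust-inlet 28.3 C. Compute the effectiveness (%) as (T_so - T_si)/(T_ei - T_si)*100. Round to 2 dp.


eff = (25.9-0.4)/(28.3-0.4)*100 = 91.40 %

91.40 %


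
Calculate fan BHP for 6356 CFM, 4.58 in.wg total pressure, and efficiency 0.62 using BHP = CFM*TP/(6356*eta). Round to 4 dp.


BHP = 6356 * 4.58 / (6356 * 0.62) = 7.3871 hp

7.3871 hp


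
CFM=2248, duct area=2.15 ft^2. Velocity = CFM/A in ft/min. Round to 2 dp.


V = 2248 / 2.15 = 1045.58 ft/min

1045.58 ft/min


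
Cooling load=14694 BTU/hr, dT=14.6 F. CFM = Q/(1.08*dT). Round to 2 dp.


CFM = 14694 / (1.08 * 14.6) = 931.89

931.89 CFM


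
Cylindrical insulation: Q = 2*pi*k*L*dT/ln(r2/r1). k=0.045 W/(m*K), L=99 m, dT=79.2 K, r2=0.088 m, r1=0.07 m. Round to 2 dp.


Q = 2*pi*0.045*99*79.2/ln(0.088/0.07) = 9687.64 W

9687.64 W


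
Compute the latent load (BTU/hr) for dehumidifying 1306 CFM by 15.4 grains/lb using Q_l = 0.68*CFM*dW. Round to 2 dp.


Q = 0.68 * 1306 * 15.4 = 13676.43 BTU/hr

13676.43 BTU/hr


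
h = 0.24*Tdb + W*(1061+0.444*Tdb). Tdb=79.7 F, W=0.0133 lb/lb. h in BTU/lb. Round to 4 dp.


h = 0.24*79.7 + 0.0133*(1061+0.444*79.7) = 33.7099 BTU/lb

33.7099 BTU/lb


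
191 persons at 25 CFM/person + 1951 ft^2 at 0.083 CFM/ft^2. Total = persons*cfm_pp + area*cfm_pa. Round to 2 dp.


Total = 191*25 + 1951*0.083 = 4936.93 CFM

4936.93 CFM


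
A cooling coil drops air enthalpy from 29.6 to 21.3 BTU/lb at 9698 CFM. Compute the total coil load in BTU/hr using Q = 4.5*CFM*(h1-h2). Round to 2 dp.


Q = 4.5 * 9698 * (29.6 - 21.3) = 362220.30 BTU/hr

362220.30 BTU/hr


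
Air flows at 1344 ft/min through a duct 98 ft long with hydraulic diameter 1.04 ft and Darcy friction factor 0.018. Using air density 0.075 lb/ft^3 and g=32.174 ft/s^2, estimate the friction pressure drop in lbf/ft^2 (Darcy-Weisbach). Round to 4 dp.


v_fps = 1344/60 = 22.4 ft/s
dp = 0.018*(98/1.04)*0.075*22.4^2/(2*32.174) = 0.9919 lbf/ft^2

0.9919 lbf/ft^2


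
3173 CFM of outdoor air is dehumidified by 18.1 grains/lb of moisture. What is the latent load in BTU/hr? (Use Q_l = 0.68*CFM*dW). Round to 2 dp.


Q = 0.68 * 3173 * 18.1 = 39053.28 BTU/hr

39053.28 BTU/hr


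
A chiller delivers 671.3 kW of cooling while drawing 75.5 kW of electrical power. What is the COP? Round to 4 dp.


COP = 671.3 / 75.5 = 8.8914

8.8914


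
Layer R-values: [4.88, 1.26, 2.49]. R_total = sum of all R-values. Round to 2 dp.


R_total = 4.88 + 1.26 + 2.49 = 8.63

8.63


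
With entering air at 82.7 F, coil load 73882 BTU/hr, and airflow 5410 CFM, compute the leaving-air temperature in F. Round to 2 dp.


dT = 73882/(1.08*5410) = 12.6450
T_leave = 82.7 - 12.6450 = 70.06 F

70.06 F


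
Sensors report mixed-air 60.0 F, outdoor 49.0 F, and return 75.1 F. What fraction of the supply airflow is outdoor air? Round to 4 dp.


frac = (60.0 - 75.1) / (49.0 - 75.1) = 0.5785

0.5785


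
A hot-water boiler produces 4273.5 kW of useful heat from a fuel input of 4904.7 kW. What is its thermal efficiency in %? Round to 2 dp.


eta = (4273.5/4904.7)*100 = 87.13 %

87.13 %


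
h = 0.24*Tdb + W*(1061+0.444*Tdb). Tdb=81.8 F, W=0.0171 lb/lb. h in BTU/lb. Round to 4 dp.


h = 0.24*81.8 + 0.0171*(1061+0.444*81.8) = 38.3962 BTU/lb

38.3962 BTU/lb


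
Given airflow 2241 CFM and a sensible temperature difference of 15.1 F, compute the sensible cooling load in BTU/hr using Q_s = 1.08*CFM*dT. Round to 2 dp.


Q = 1.08 * 2241 * 15.1 = 36546.23 BTU/hr

36546.23 BTU/hr


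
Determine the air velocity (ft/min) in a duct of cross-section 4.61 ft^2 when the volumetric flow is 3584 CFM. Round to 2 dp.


V = 3584 / 4.61 = 777.44 ft/min

777.44 ft/min


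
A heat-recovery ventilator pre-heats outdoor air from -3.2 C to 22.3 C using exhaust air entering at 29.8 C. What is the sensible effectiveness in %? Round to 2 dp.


eff = (22.3-(-3.2))/(29.8-(-3.2))*100 = 77.27 %

77.27 %


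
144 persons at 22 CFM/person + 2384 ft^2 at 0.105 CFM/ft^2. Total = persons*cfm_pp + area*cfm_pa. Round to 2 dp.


Total = 144*22 + 2384*0.105 = 3418.32 CFM

3418.32 CFM


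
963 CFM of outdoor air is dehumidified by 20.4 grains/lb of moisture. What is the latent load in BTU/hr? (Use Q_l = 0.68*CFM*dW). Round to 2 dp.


Q = 0.68 * 963 * 20.4 = 13358.74 BTU/hr

13358.74 BTU/hr


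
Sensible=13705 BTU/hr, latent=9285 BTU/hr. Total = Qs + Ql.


Qt = 13705 + 9285 = 22990 BTU/hr

22990 BTU/hr


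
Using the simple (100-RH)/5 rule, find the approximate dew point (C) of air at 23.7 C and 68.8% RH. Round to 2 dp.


Td = 23.7 - (100-68.8)/5 = 17.46 C

17.46 C


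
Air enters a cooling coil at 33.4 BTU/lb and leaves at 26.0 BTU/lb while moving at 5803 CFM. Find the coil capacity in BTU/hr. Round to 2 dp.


Q = 4.5 * 5803 * (33.4 - 26.0) = 193239.90 BTU/hr

193239.90 BTU/hr


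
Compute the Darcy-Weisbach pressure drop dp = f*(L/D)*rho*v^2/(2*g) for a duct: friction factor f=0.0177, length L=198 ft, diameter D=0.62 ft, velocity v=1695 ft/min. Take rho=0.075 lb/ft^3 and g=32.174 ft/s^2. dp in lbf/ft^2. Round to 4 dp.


v_fps = 1695/60 = 28.25 ft/s
dp = 0.0177*(198/0.62)*0.075*28.25^2/(2*32.174) = 5.2579 lbf/ft^2

5.2579 lbf/ft^2


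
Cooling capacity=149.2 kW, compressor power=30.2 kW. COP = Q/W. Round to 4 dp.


COP = 149.2 / 30.2 = 4.9404

4.9404


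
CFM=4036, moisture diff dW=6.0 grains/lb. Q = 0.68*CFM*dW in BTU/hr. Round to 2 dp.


Q = 0.68 * 4036 * 6.0 = 16466.88 BTU/hr

16466.88 BTU/hr


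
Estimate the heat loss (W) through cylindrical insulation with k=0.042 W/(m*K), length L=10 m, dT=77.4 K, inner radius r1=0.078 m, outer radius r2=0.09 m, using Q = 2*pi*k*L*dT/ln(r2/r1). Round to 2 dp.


Q = 2*pi*0.042*10*77.4/ln(0.09/0.078) = 1427.34 W

1427.34 W


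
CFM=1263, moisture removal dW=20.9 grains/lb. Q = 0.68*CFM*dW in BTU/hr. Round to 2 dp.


Q = 0.68 * 1263 * 20.9 = 17949.76 BTU/hr

17949.76 BTU/hr


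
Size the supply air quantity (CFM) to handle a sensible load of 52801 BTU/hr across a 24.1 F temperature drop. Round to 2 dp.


CFM = 52801 / (1.08 * 24.1) = 2028.62

2028.62 CFM


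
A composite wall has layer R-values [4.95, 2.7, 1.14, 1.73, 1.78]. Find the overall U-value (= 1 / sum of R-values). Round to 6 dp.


R_total = 4.95 + 2.7 + 1.14 + 1.73 + 1.78 = 12.30
U = 1/12.30 = 0.081301

0.081301


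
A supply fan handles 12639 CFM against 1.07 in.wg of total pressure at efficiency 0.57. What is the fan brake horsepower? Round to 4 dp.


BHP = 12639 * 1.07 / (6356 * 0.57) = 3.7328 hp

3.7328 hp


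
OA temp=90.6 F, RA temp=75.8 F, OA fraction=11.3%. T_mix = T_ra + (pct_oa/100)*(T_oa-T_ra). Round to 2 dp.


T_mix = 75.8 + (11.3/100)*(90.6-75.8) = 77.47 F

77.47 F


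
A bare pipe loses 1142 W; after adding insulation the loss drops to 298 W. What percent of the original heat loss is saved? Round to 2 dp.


Savings = ((1142-298)/1142)*100 = 73.91 %

73.91 %


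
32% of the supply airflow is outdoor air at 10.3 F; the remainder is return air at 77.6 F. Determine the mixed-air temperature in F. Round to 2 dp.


T_mix = 0.32*10.3 + 0.68*77.6 = 56.06 F

56.06 F


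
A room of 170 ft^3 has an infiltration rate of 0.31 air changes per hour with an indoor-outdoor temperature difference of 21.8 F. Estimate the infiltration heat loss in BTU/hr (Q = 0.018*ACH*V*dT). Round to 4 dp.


Q = 0.018 * 0.31 * 170 * 21.8 = 20.6795 BTU/hr

20.6795 BTU/hr


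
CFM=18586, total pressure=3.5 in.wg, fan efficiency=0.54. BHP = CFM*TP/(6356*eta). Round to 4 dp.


BHP = 18586 * 3.5 / (6356 * 0.54) = 18.9529 hp

18.9529 hp


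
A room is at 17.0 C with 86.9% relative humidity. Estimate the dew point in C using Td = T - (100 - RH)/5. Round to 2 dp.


Td = 17.0 - (100-86.9)/5 = 14.38 C

14.38 C


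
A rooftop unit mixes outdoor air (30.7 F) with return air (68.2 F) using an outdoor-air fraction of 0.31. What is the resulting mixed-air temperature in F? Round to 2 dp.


T_mix = 0.31*30.7 + 0.69*68.2 = 56.58 F

56.58 F


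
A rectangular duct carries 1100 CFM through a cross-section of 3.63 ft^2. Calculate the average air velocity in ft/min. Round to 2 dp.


V = 1100 / 3.63 = 303.03 ft/min

303.03 ft/min


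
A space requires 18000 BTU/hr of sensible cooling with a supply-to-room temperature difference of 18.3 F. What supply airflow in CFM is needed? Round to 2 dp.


CFM = 18000 / (1.08 * 18.3) = 910.75

910.75 CFM


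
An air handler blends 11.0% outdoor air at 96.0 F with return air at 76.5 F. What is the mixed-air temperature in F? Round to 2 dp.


T_mix = 76.5 + (11.0/100)*(96.0-76.5) = 78.65 F

78.65 F


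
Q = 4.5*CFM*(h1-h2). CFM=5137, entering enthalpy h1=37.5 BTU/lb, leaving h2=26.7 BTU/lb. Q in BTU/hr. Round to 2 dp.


Q = 4.5 * 5137 * (37.5 - 26.7) = 249658.20 BTU/hr

249658.20 BTU/hr


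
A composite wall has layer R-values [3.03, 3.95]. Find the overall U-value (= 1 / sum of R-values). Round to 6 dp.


R_total = 3.03 + 3.95 = 6.98
U = 1/6.98 = 0.143266

0.143266


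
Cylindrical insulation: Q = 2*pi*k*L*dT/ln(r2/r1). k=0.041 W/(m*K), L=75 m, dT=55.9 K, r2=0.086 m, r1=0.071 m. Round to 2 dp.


Q = 2*pi*0.041*75*55.9/ln(0.086/0.071) = 5634.93 W

5634.93 W


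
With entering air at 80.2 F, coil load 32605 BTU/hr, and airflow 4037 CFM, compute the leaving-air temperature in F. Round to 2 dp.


dT = 32605/(1.08*4037) = 7.4783
T_leave = 80.2 - 7.4783 = 72.72 F

72.72 F


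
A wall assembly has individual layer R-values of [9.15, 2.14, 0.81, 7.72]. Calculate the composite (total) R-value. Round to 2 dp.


R_total = 9.15 + 2.14 + 0.81 + 7.72 = 19.82

19.82


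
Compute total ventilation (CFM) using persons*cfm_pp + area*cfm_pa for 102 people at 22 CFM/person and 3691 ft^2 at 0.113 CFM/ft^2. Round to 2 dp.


Total = 102*22 + 3691*0.113 = 2661.08 CFM

2661.08 CFM


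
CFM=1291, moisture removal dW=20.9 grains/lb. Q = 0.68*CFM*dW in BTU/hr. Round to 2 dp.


Q = 0.68 * 1291 * 20.9 = 18347.69 BTU/hr

18347.69 BTU/hr


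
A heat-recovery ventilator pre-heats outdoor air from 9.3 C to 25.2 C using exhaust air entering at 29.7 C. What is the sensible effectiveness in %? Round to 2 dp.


eff = (25.2-9.3)/(29.7-9.3)*100 = 77.94 %

77.94 %


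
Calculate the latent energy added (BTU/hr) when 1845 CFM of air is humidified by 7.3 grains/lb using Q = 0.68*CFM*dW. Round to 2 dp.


Q = 0.68 * 1845 * 7.3 = 9158.58 BTU/hr

9158.58 BTU/hr


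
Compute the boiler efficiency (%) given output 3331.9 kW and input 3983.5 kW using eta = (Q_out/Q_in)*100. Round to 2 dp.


eta = (3331.9/3983.5)*100 = 83.64 %

83.64 %


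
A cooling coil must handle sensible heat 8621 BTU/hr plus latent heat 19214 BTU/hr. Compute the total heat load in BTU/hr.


Qt = 8621 + 19214 = 27835 BTU/hr

27835 BTU/hr


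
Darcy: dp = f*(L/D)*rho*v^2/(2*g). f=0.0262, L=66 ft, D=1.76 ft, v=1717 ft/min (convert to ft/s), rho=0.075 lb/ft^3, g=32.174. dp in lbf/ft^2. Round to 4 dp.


v_fps = 1717/60 = 28.6167 ft/s
dp = 0.0262*(66/1.76)*0.075*28.6167^2/(2*32.174) = 0.9378 lbf/ft^2

0.9378 lbf/ft^2


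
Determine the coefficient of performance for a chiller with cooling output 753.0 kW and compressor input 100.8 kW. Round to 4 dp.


COP = 753.0 / 100.8 = 7.4702

7.4702


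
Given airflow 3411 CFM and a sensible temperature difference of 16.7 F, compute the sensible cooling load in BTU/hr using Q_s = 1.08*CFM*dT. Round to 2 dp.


Q = 1.08 * 3411 * 16.7 = 61520.80 BTU/hr

61520.80 BTU/hr


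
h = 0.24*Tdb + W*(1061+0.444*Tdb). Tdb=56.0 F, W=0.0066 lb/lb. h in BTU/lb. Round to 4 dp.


h = 0.24*56.0 + 0.0066*(1061+0.444*56.0) = 20.6067 BTU/lb

20.6067 BTU/lb


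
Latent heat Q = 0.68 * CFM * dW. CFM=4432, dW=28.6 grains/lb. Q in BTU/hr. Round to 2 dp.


Q = 0.68 * 4432 * 28.6 = 86193.54 BTU/hr

86193.54 BTU/hr


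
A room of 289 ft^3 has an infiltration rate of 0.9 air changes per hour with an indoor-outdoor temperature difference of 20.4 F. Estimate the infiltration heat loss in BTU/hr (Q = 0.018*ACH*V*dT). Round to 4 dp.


Q = 0.018 * 0.9 * 289 * 20.4 = 95.5087 BTU/hr

95.5087 BTU/hr


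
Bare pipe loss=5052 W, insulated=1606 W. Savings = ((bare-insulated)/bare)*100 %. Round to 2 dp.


Savings = ((5052-1606)/5052)*100 = 68.21 %

68.21 %


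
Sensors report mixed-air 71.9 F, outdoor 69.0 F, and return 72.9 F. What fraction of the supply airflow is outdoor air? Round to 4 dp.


frac = (71.9 - 72.9) / (69.0 - 72.9) = 0.2564

0.2564


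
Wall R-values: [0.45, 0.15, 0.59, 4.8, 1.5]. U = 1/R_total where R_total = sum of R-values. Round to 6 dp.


R_total = 0.45 + 0.15 + 0.59 + 4.8 + 1.5 = 7.49
U = 1/7.49 = 0.133511

0.133511


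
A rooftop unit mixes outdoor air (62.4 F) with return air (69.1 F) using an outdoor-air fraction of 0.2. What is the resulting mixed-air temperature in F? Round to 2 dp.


T_mix = 0.2*62.4 + 0.8*69.1 = 67.76 F

67.76 F


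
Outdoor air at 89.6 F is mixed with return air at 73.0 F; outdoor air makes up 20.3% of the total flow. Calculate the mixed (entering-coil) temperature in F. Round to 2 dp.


T_mix = 73.0 + (20.3/100)*(89.6-73.0) = 76.37 F

76.37 F


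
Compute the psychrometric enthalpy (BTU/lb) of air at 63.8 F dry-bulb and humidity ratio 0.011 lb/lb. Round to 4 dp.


h = 0.24*63.8 + 0.011*(1061+0.444*63.8) = 27.2946 BTU/lb

27.2946 BTU/lb


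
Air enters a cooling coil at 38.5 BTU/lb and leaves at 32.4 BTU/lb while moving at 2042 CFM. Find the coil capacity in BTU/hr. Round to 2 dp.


Q = 4.5 * 2042 * (38.5 - 32.4) = 56052.90 BTU/hr

56052.90 BTU/hr


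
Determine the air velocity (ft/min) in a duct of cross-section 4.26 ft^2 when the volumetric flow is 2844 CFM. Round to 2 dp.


V = 2844 / 4.26 = 667.61 ft/min

667.61 ft/min


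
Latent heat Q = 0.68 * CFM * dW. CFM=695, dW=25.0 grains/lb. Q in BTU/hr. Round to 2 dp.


Q = 0.68 * 695 * 25.0 = 11815.00 BTU/hr

11815.00 BTU/hr


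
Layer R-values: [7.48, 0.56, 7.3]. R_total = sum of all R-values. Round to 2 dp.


R_total = 7.48 + 0.56 + 7.3 = 15.34

15.34


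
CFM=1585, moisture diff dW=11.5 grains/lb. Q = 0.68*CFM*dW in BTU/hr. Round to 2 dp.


Q = 0.68 * 1585 * 11.5 = 12394.70 BTU/hr

12394.70 BTU/hr


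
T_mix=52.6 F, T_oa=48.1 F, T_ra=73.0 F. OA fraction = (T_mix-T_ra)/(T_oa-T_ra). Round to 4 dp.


frac = (52.6 - 73.0) / (48.1 - 73.0) = 0.8193

0.8193


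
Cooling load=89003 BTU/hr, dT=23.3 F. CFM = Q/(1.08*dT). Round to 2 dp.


CFM = 89003 / (1.08 * 23.3) = 3536.92

3536.92 CFM


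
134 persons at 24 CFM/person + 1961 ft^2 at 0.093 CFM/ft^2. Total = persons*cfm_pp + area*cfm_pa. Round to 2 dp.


Total = 134*24 + 1961*0.093 = 3398.37 CFM

3398.37 CFM


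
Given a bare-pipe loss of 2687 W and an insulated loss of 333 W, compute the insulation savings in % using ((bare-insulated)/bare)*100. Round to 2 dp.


Savings = ((2687-333)/2687)*100 = 87.61 %

87.61 %


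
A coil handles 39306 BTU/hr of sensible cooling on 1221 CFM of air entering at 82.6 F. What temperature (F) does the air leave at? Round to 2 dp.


dT = 39306/(1.08*1221) = 29.8071
T_leave = 82.6 - 29.8071 = 52.79 F

52.79 F


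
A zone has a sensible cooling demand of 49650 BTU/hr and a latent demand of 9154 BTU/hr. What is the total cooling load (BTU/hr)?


Qt = 49650 + 9154 = 58804 BTU/hr

58804 BTU/hr


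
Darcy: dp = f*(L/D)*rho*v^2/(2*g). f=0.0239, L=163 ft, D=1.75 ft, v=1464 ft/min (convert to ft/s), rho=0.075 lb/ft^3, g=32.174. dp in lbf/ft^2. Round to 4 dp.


v_fps = 1464/60 = 24.4 ft/s
dp = 0.0239*(163/1.75)*0.075*24.4^2/(2*32.174) = 1.5447 lbf/ft^2

1.5447 lbf/ft^2


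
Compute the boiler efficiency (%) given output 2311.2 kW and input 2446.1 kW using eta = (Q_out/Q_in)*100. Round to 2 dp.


eta = (2311.2/2446.1)*100 = 94.49 %

94.49 %


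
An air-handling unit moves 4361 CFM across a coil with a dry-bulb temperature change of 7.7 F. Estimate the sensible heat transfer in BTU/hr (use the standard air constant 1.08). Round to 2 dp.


Q = 1.08 * 4361 * 7.7 = 36266.08 BTU/hr

36266.08 BTU/hr


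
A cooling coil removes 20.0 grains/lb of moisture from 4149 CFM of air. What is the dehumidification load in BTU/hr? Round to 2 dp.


Q = 0.68 * 4149 * 20.0 = 56426.40 BTU/hr

56426.40 BTU/hr


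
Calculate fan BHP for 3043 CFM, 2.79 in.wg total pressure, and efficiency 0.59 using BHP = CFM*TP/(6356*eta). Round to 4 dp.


BHP = 3043 * 2.79 / (6356 * 0.59) = 2.2640 hp

2.2640 hp


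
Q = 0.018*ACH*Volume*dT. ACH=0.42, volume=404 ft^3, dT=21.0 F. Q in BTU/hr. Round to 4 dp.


Q = 0.018 * 0.42 * 404 * 21.0 = 64.1390 BTU/hr

64.1390 BTU/hr


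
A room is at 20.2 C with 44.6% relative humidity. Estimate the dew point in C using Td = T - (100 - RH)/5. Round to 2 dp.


Td = 20.2 - (100-44.6)/5 = 9.12 C

9.12 C


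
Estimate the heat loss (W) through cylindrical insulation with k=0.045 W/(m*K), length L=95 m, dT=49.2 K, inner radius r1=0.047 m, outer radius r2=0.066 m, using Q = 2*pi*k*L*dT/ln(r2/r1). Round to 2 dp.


Q = 2*pi*0.045*95*49.2/ln(0.066/0.047) = 3892.53 W

3892.53 W


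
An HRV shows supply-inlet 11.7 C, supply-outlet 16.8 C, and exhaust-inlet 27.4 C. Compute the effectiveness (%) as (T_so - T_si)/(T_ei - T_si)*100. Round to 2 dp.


eff = (16.8-11.7)/(27.4-11.7)*100 = 32.48 %

32.48 %


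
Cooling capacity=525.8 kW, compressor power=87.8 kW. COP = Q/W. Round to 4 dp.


COP = 525.8 / 87.8 = 5.9886

5.9886


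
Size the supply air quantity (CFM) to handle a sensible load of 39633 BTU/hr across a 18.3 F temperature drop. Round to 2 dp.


CFM = 39633 / (1.08 * 18.3) = 2005.31

2005.31 CFM


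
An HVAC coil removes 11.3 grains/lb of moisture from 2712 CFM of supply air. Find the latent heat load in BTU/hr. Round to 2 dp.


Q = 0.68 * 2712 * 11.3 = 20839.01 BTU/hr

20839.01 BTU/hr


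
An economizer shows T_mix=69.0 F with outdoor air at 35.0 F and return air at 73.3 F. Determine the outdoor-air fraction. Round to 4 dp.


frac = (69.0 - 73.3) / (35.0 - 73.3) = 0.1123

0.1123


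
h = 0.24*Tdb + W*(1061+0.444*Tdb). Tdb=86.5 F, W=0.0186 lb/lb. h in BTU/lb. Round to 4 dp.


h = 0.24*86.5 + 0.0186*(1061+0.444*86.5) = 41.2090 BTU/lb

41.2090 BTU/lb


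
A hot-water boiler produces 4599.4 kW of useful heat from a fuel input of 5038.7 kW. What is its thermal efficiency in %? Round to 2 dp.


eta = (4599.4/5038.7)*100 = 91.28 %

91.28 %


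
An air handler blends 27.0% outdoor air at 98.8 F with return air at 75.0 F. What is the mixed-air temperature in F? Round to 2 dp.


T_mix = 75.0 + (27.0/100)*(98.8-75.0) = 81.43 F

81.43 F


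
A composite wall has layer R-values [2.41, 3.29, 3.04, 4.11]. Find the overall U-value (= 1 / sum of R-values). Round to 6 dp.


R_total = 2.41 + 3.29 + 3.04 + 4.11 = 12.85
U = 1/12.85 = 0.077821

0.077821


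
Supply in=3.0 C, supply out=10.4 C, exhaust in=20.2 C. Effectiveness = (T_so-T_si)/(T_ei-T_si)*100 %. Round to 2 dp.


eff = (10.4-3.0)/(20.2-3.0)*100 = 43.02 %

43.02 %


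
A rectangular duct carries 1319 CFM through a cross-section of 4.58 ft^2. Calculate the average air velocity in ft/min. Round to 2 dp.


V = 1319 / 4.58 = 287.99 ft/min

287.99 ft/min


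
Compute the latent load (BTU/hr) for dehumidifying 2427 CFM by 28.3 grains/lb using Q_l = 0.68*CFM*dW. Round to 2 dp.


Q = 0.68 * 2427 * 28.3 = 46705.19 BTU/hr

46705.19 BTU/hr


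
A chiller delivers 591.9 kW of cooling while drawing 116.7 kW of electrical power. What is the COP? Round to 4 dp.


COP = 591.9 / 116.7 = 5.0720

5.0720


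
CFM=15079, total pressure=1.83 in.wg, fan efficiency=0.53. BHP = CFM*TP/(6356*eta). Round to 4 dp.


BHP = 15079 * 1.83 / (6356 * 0.53) = 8.1915 hp

8.1915 hp


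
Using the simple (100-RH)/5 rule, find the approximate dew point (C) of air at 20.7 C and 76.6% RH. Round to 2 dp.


Td = 20.7 - (100-76.6)/5 = 16.02 C

16.02 C


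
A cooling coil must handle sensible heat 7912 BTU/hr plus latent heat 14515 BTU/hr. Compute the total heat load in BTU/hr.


Qt = 7912 + 14515 = 22427 BTU/hr

22427 BTU/hr


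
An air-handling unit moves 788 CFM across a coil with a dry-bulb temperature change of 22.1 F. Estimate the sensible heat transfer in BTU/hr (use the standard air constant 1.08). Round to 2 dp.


Q = 1.08 * 788 * 22.1 = 18807.98 BTU/hr

18807.98 BTU/hr


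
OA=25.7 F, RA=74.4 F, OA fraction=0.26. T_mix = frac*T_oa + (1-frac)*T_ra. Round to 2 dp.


T_mix = 0.26*25.7 + 0.74*74.4 = 61.74 F

61.74 F


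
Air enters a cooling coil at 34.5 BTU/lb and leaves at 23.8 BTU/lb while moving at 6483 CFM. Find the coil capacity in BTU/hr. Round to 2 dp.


Q = 4.5 * 6483 * (34.5 - 23.8) = 312156.45 BTU/hr

312156.45 BTU/hr


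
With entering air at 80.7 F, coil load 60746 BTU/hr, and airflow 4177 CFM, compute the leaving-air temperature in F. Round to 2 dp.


dT = 60746/(1.08*4177) = 13.4657
T_leave = 80.7 - 13.4657 = 67.23 F

67.23 F


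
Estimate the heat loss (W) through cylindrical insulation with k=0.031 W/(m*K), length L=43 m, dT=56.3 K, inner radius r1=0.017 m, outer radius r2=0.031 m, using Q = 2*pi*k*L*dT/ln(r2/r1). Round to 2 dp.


Q = 2*pi*0.031*43*56.3/ln(0.031/0.017) = 784.89 W

784.89 W


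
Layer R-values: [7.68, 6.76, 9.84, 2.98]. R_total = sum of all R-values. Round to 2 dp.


R_total = 7.68 + 6.76 + 9.84 + 2.98 = 27.26

27.26


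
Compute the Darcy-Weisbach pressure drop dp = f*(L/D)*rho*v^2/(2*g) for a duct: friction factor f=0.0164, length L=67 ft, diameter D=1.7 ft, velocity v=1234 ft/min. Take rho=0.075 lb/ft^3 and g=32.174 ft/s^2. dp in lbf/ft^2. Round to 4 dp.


v_fps = 1234/60 = 20.5667 ft/s
dp = 0.0164*(67/1.7)*0.075*20.5667^2/(2*32.174) = 0.3187 lbf/ft^2

0.3187 lbf/ft^2


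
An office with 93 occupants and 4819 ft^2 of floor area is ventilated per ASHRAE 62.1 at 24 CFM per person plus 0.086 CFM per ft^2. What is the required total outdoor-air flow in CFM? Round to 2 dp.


Total = 93*24 + 4819*0.086 = 2646.43 CFM

2646.43 CFM


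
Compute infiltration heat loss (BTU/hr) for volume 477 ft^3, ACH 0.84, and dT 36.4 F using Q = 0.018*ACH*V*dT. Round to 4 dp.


Q = 0.018 * 0.84 * 477 * 36.4 = 262.5255 BTU/hr

262.5255 BTU/hr


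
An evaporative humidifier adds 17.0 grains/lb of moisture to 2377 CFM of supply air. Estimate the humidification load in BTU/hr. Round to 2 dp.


Q = 0.68 * 2377 * 17.0 = 27478.12 BTU/hr

27478.12 BTU/hr


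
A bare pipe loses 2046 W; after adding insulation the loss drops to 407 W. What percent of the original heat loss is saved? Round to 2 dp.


Savings = ((2046-407)/2046)*100 = 80.11 %

80.11 %


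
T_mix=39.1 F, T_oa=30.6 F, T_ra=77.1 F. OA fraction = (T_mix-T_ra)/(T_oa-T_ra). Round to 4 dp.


frac = (39.1 - 77.1) / (30.6 - 77.1) = 0.8172

0.8172


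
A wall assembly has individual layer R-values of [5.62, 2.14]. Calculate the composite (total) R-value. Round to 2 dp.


R_total = 5.62 + 2.14 = 7.76

7.76


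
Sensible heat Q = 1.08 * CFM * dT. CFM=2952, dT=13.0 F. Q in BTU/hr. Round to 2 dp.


Q = 1.08 * 2952 * 13.0 = 41446.08 BTU/hr

41446.08 BTU/hr


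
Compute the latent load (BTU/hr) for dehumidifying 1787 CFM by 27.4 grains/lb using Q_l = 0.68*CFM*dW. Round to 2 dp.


Q = 0.68 * 1787 * 27.4 = 33295.38 BTU/hr

33295.38 BTU/hr


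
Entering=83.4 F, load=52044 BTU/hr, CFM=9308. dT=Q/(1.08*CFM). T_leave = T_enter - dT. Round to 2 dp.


dT = 52044/(1.08*9308) = 5.1771
T_leave = 83.4 - 5.1771 = 78.22 F

78.22 F


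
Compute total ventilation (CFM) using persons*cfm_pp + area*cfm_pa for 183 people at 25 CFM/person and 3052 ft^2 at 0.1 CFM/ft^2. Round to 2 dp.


Total = 183*25 + 3052*0.1 = 4880.20 CFM

4880.20 CFM


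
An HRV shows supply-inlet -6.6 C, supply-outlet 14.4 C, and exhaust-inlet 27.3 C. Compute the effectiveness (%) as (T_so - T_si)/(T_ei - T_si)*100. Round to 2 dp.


eff = (14.4-(-6.6))/(27.3-(-6.6))*100 = 61.95 %

61.95 %


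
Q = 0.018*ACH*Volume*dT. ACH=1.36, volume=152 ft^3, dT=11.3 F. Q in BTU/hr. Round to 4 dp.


Q = 0.018 * 1.36 * 152 * 11.3 = 42.0468 BTU/hr

42.0468 BTU/hr


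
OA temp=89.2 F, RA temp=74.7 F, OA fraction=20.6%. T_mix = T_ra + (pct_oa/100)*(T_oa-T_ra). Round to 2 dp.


T_mix = 74.7 + (20.6/100)*(89.2-74.7) = 77.69 F

77.69 F


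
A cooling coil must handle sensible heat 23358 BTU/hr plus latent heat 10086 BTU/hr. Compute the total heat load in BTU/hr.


Qt = 23358 + 10086 = 33444 BTU/hr

33444 BTU/hr


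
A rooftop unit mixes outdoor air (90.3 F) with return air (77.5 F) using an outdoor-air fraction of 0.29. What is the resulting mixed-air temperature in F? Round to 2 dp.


T_mix = 0.29*90.3 + 0.71*77.5 = 81.21 F

81.21 F


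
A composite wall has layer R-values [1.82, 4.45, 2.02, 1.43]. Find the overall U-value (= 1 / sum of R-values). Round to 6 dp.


R_total = 1.82 + 4.45 + 2.02 + 1.43 = 9.72
U = 1/9.72 = 0.102881

0.102881


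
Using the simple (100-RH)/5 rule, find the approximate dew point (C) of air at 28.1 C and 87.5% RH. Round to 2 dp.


Td = 28.1 - (100-87.5)/5 = 25.60 C

25.60 C


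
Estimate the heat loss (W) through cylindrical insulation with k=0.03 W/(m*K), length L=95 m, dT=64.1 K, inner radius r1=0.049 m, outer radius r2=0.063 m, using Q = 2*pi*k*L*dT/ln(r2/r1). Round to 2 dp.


Q = 2*pi*0.03*95*64.1/ln(0.063/0.049) = 4567.36 W

4567.36 W


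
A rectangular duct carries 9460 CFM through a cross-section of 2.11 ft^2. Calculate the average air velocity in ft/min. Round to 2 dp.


V = 9460 / 2.11 = 4483.41 ft/min

4483.41 ft/min


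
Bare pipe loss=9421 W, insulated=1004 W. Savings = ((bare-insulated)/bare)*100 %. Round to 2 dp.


Savings = ((9421-1004)/9421)*100 = 89.34 %

89.34 %


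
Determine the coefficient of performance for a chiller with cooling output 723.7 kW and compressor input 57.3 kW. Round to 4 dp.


COP = 723.7 / 57.3 = 12.6300

12.6300


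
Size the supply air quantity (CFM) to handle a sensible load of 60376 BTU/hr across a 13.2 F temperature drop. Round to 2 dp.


CFM = 60376 / (1.08 * 13.2) = 4235.13

4235.13 CFM


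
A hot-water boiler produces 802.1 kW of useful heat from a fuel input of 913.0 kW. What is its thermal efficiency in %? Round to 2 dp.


eta = (802.1/913.0)*100 = 87.85 %

87.85 %


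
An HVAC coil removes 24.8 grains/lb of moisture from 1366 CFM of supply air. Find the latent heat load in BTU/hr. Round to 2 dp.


Q = 0.68 * 1366 * 24.8 = 23036.22 BTU/hr

23036.22 BTU/hr


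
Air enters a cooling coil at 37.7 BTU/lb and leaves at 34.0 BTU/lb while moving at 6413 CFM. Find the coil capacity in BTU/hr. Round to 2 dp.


Q = 4.5 * 6413 * (37.7 - 34.0) = 106776.45 BTU/hr

106776.45 BTU/hr


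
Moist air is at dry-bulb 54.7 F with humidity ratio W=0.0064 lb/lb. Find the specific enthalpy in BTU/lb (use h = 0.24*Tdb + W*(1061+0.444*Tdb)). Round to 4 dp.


h = 0.24*54.7 + 0.0064*(1061+0.444*54.7) = 20.0738 BTU/lb

20.0738 BTU/lb


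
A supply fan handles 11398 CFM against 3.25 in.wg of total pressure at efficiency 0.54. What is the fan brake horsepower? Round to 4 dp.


BHP = 11398 * 3.25 / (6356 * 0.54) = 10.7928 hp

10.7928 hp


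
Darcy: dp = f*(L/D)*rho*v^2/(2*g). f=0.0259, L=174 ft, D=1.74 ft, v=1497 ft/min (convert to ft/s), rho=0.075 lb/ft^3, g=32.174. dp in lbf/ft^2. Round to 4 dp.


v_fps = 1497/60 = 24.95 ft/s
dp = 0.0259*(174/1.74)*0.075*24.95^2/(2*32.174) = 1.8792 lbf/ft^2

1.8792 lbf/ft^2


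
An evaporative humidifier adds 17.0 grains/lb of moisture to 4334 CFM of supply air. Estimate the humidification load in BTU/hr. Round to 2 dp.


Q = 0.68 * 4334 * 17.0 = 50101.04 BTU/hr

50101.04 BTU/hr


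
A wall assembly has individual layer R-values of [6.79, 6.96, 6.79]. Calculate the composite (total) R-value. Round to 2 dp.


R_total = 6.79 + 6.96 + 6.79 = 20.54

20.54


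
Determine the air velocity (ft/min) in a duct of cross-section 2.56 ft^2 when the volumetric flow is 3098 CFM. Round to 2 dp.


V = 3098 / 2.56 = 1210.16 ft/min

1210.16 ft/min


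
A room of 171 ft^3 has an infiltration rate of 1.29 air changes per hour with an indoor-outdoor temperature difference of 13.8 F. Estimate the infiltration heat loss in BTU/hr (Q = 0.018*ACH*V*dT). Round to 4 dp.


Q = 0.018 * 1.29 * 171 * 13.8 = 54.7946 BTU/hr

54.7946 BTU/hr


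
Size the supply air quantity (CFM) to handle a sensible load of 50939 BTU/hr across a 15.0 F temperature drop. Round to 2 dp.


CFM = 50939 / (1.08 * 15.0) = 3144.38

3144.38 CFM


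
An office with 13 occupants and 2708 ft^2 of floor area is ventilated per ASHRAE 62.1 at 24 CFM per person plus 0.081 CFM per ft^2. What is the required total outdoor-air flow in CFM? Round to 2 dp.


Total = 13*24 + 2708*0.081 = 531.35 CFM

531.35 CFM


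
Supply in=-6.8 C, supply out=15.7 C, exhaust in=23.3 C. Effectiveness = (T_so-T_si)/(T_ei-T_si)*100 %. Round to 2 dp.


eff = (15.7-(-6.8))/(23.3-(-6.8))*100 = 74.75 %

74.75 %


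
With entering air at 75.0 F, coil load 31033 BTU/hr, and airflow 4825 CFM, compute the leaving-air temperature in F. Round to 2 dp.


dT = 31033/(1.08*4825) = 5.9553
T_leave = 75.0 - 5.9553 = 69.04 F

69.04 F


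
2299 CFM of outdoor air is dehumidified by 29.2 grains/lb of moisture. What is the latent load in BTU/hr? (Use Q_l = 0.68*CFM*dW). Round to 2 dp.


Q = 0.68 * 2299 * 29.2 = 45648.94 BTU/hr

45648.94 BTU/hr


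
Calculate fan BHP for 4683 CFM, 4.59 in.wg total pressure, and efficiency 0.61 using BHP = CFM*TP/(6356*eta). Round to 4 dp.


BHP = 4683 * 4.59 / (6356 * 0.61) = 5.5440 hp

5.5440 hp


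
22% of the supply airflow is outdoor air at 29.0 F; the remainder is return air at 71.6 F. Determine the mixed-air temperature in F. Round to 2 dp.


T_mix = 0.22*29.0 + 0.78*71.6 = 62.23 F

62.23 F


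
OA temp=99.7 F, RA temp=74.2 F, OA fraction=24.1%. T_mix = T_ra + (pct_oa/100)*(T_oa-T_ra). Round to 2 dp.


T_mix = 74.2 + (24.1/100)*(99.7-74.2) = 80.35 F

80.35 F


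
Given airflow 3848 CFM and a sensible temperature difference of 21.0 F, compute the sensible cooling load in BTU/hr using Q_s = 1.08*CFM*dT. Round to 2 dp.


Q = 1.08 * 3848 * 21.0 = 87272.64 BTU/hr

87272.64 BTU/hr


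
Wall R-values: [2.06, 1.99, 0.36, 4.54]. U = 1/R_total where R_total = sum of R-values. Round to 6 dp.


R_total = 2.06 + 1.99 + 0.36 + 4.54 = 8.95
U = 1/8.95 = 0.111732

0.111732


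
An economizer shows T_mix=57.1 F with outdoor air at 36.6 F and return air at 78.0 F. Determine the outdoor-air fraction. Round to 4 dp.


frac = (57.1 - 78.0) / (36.6 - 78.0) = 0.5048

0.5048


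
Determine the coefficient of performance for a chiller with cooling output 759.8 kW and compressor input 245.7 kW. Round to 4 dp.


COP = 759.8 / 245.7 = 3.0924

3.0924


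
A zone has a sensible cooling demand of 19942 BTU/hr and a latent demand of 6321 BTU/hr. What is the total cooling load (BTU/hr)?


Qt = 19942 + 6321 = 26263 BTU/hr

26263 BTU/hr


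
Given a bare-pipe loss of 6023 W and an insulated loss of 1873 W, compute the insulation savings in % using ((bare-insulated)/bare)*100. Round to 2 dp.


Savings = ((6023-1873)/6023)*100 = 68.90 %

68.90 %


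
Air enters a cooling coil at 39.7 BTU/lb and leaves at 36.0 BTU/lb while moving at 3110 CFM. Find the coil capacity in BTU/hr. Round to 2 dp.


Q = 4.5 * 3110 * (39.7 - 36.0) = 51781.50 BTU/hr

51781.50 BTU/hr


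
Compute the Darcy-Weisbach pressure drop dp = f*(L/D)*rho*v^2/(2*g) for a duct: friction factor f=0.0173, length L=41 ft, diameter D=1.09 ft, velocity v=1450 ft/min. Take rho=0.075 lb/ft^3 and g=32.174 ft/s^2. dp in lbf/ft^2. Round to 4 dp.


v_fps = 1450/60 = 24.1667 ft/s
dp = 0.0173*(41/1.09)*0.075*24.1667^2/(2*32.174) = 0.4430 lbf/ft^2

0.4430 lbf/ft^2


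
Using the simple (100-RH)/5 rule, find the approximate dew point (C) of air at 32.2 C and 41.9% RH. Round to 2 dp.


Td = 32.2 - (100-41.9)/5 = 20.58 C

20.58 C


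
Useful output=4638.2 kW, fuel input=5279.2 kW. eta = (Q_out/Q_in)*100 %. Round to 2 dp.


eta = (4638.2/5279.2)*100 = 87.86 %

87.86 %


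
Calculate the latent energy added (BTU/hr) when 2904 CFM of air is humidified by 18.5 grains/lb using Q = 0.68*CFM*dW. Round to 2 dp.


Q = 0.68 * 2904 * 18.5 = 36532.32 BTU/hr

36532.32 BTU/hr


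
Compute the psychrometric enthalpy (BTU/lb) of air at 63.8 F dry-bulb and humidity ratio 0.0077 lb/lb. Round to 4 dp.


h = 0.24*63.8 + 0.0077*(1061+0.444*63.8) = 23.6998 BTU/lb

23.6998 BTU/lb


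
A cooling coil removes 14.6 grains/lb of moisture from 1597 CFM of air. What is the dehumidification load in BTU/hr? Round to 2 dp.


Q = 0.68 * 1597 * 14.6 = 15855.02 BTU/hr

15855.02 BTU/hr


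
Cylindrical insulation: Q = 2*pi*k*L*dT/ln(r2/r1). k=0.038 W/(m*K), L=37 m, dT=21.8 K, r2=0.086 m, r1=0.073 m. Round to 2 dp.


Q = 2*pi*0.038*37*21.8/ln(0.086/0.073) = 1175.10 W

1175.10 W


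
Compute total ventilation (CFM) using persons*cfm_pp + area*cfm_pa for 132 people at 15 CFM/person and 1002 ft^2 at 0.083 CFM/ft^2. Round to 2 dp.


Total = 132*15 + 1002*0.083 = 2063.17 CFM

2063.17 CFM


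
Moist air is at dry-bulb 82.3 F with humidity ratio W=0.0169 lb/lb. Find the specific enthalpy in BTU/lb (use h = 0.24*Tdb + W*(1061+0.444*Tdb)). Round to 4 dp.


h = 0.24*82.3 + 0.0169*(1061+0.444*82.3) = 38.3004 BTU/lb

38.3004 BTU/lb


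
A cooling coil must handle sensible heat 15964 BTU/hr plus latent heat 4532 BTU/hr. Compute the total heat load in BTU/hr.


Qt = 15964 + 4532 = 20496 BTU/hr

20496 BTU/hr
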